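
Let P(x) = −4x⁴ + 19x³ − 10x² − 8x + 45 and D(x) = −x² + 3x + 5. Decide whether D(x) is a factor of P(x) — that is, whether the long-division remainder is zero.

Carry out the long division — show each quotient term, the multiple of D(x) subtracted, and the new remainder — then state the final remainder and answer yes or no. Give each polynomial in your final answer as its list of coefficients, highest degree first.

R = [0], so D(x) is a factor of P(x). yes

Step 1: lead(−4x⁴ + 19x³ − 10x² − 8x + 45) ÷ lead(D) = −4x⁴ ÷ −x² = 4x². Subtract (4x²)·D = −4x⁴ + 12x³ + 20x². Remainder: 7x³ − 30x² − 8x + 45.
Step 2: lead(7x³ − 30x² − 8x + 45) ÷ lead(D) = 7x³ ÷ −x² = −7x. Subtract (−7x)·D = 7x³ − 21x² − 35x. Remainder: −9x² + 27x + 45.
Step 3: lead(−9x² + 27x + 45) ÷ lead(D) = −9x² ÷ −x² = 9. Subtract (9)·D = −9x² + 27x + 45. Remainder: 0.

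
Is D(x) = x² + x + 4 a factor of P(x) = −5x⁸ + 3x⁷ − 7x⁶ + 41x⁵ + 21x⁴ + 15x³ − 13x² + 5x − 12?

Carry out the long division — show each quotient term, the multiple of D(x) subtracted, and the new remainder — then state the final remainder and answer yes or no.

R(x) = 0, so D(x) is a factor of P(x). yes

Step 1: lead(−5x⁸ + 3x⁷ − 7x⁶ + 41x⁵ + 21x⁴ + 15x³ − 13x² + 5x − 12) ÷ lead(D) = −5x⁸ ÷ x² = −5x⁶. Subtract (−5x⁶)·D = −5x⁸ − 5x⁷ − 20x⁶. Remainder: 8x⁷ + 13x⁶ + 41x⁵ + 21x⁴ + 15x³ − 13x² + 5x − 12.
Step 2: lead(8x⁷ + 13x⁶ + 41x⁵ + 21x⁴ + 15x³ − 13x² + 5x − 12) ÷ lead(D) = 8x⁷ ÷ x² = 8x⁵. Subtract (8x⁵)·D = 8x⁷ + 8x⁶ + 32x⁵. Remainder: 5x⁶ + 9x⁵ + 21x⁴ + 15x³ − 13x² + 5x − 12.
Step 3: lead(5x⁶ + 9x⁵ + 21x⁴ + 15x³ − 13x² + 5x − 12) ÷ lead(D) = 5x⁶ ÷ x² = 5x⁴. Subtract (5x⁴)·D = 5x⁶ + 5x⁵ + 20x⁴. Remainder: 4x⁵ + x⁴ + 15x³ − 13x² + 5x − 12.
Step 4: lead(4x⁵ + x⁴ + 15x³ − 13x² + 5x − 12) ÷ lead(D) = 4x⁵ ÷ x² = 4x³. Subtract (4x³)·D = 4x⁵ + 4x⁴ + 16x³. Remainder: −3x⁴ − x³ − 13x² + 5x − 12.
Step 5: lead(−3x⁴ − x³ − 13x² + 5x − 12) ÷ lead(D) = −3x⁴ ÷ x² = −3x². Subtract (−3x²)·D = −3x⁴ − 3x³ − 12x². Remainder: 2x³ − x² + 5x − 12.
Step 6: lead(2x³ − x² + 5x − 12) ÷ lead(D) = 2x³ ÷ x² = 2x. Subtract (2x)·D = 2x³ + 2x² + 8x. Remainder: −3x² − 3x − 12.
Step 7: lead(−3x² − 3x − 12) ÷ lead(D) = −3x² ÷ x² = −3. Subtract (−3)·D = −3x² − 3x − 12. Remainder: 0.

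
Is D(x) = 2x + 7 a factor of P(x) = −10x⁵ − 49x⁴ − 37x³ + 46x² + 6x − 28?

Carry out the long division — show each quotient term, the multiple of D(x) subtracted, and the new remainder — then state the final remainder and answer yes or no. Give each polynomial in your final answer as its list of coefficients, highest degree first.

R = [0], so D(x) is a factor of P(x). yes

Step 1: lead(−10x⁵ − 49x⁴ − 37x³ + 46x² + 6x − 28) ÷ lead(D) = −10x⁵ ÷ 2x = −5x⁴. Subtract (−5x⁴)·D = −10x⁵ − 35x⁴. Remainder: −14x⁴ − 37x³ + 46x² + 6x − 28.
Step 2: lead(−14x⁴ − 37x³ + 46x² + 6x − 28) ÷ lead(D) = −14x⁴ ÷ 2x = −7x³. Subtract (−7x³)·D = −14x⁴ − 49x³. Remainder: 12x³ + 46x² + 6x − 28.
Step 3: lead(12x³ + 46x² + 6x − 28) ÷ lead(D) = 12x³ ÷ 2x = 6x². Subtract (6x²)·D = 12x³ + 42x². Remainder: 4x² + 6x − 28.
Step 4: lead(4x² + 6x − 28) ÷ lead(D) = 4x² ÷ 2x = 2x. Subtract (2x)·D = 4x² + 14x. Remainder: −8x − 28.
Step 5: lead(−8x − 28) ÷ lead(D) = −8x ÷ 2x = −4. Subtract (−4)·D = −8x − 28. Remainder: 0.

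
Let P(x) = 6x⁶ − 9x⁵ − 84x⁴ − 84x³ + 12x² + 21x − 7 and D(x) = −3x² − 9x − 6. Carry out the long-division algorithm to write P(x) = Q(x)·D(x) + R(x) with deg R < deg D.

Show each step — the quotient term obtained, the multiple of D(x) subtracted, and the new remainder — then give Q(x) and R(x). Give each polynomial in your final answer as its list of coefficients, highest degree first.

Step 1: lead(6x⁶ − 9x⁵ − 84x⁴ − 84x³ + 12x² + 21x − 7) ÷ lead(D) = 6x⁶ ÷ −3x² = −2x⁴. Subtract (−2x⁴)·D = 6x⁶ + 18x⁵ + 12x⁴. Remainder: −27x⁵ − 96x⁴ − 84x³ + 12x² + 21x − 7.
Step 2: lead(−27x⁵ − 96x⁴ − 84x³ + 12x² + 21x − 7) ÷ lead(D) = −27x⁵ ÷ −3x² = 9x³. Subtract (9x³)·D = −27x⁵ − 81x⁴ − 54x³. Remainder: −15x⁴ − 30x³ + 12x² + 21x − 7.
Step 3: lead(−15x⁴ − 30x³ + 12x² + 21x − 7) ÷ lead(D) = −15x⁴ ÷ −3x² = 5x². Subtract (5x²)·D = −15x⁴ − 45x³ − 30x². Remainder: 15x³ + 42x² + 21x − 7.
Step 4: lead(15x³ + 42x² + 21x − 7) ÷ lead(D) = 15x³ ÷ −3x² = −5x. Subtract (−5x)·D = 15x³ + 45x² + 30x. Remainder: −3x² − 9x − 7.
Step 5: lead(−3x² − 9x − 7) ÷ lead(D) = −3x² ÷ −3x² = 1. Subtract (1)·D = −3x² − 9x − 6. Remainder: −1.

Q = [-2, 9, 5, -5, 1]; R = [-1]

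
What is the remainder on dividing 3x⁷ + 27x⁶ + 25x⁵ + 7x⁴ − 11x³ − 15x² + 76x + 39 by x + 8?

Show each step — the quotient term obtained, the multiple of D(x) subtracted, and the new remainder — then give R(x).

Step 1: lead(3x⁷ + 27x⁶ + 25x⁵ + 7x⁴ − 11x³ − 15x² + 76x + 39) ÷ lead(D) = 3x⁷ ÷ x = 3x⁶. Subtract (3x⁶)·D = 3x⁷ + 24x⁶. Remainder: 3x⁶ + 25x⁵ + 7x⁴ − 11x³ − 15x² + 76x + 39.
Step 2: lead(3x⁶ + 25x⁵ + 7x⁴ − 11x³ − 15x² + 76x + 39) ÷ lead(D) = 3x⁶ ÷ x = 3x⁵. Subtract (3x⁵)·D = 3x⁶ + 24x⁵. Remainder: x⁵ + 7x⁴ − 11x³ − 15x² + 76x + 39.
Step 3: lead(x⁵ + 7x⁴ − 11x³ − 15x² + 76x + 39) ÷ lead(D) = x⁵ ÷ x = x⁴. Subtract (x⁴)·D = x⁵ + 8x⁴. Remainder: −x⁴ − 11x³ − 15x² + 76x + 39.
Step 4: lead(−x⁴ − 11x³ − 15x² + 76x + 39) ÷ lead(D) = −x⁴ ÷ x = −x³. Subtract (−x³)·D = −x⁴ − 8x³. Remainder: −3x³ − 15x² + 76x + 39.
Step 5: lead(−3x³ − 15x² + 76x + 39) ÷ lead(D) = −3x³ ÷ x = −3x². Subtract (−3x²)·D = −3x³ − 24x². Remainder: 9x² + 76x + 39.
Step 6: lead(9x² + 76x + 39) ÷ lead(D) = 9x² ÷ x = 9x. Subtract (9x)·D = 9x² + 72x. Remainder: 4x + 39.
Step 7: lead(4x + 39) ÷ lead(D) = 4x ÷ x = 4. Subtract (4)·D = 4x + 32. Remainder: 7.

R(x) = 7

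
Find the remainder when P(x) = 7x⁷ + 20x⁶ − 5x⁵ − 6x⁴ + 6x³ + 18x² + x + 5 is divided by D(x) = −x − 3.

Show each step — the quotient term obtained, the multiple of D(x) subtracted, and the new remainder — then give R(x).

R(x) = 2

Step 1: lead(7x⁷ + 20x⁶ − 5x⁵ − 6x⁴ + 6x³ + 18x² + x + 5) ÷ lead(D) = 7x⁷ ÷ −x = −7x⁶. Subtract (−7x⁶)·D = 7x⁷ + 21x⁶. Remainder: −x⁶ − 5x⁵ − 6x⁴ + 6x³ + 18x² + x + 5.
Step 2: lead(−x⁶ − 5x⁵ − 6x⁴ + 6x³ + 18x² + x + 5) ÷ lead(D) = −x⁶ ÷ −x = x⁵. Subtract (x⁵)·D = −x⁶ − 3x⁵. Remainder: −2x⁵ − 6x⁴ + 6x³ + 18x² + x + 5.
Step 3: lead(−2x⁵ − 6x⁴ + 6x³ + 18x² + x + 5) ÷ lead(D) = −2x⁵ ÷ −x = 2x⁴. Subtract (2x⁴)·D = −2x⁵ − 6x⁴. Remainder: 6x³ + 18x² + x + 5.
Step 4: lead(6x³ + 18x² + x + 5) ÷ lead(D) = 6x³ ÷ −x = −6x². Subtract (−6x²)·D = 6x³ + 18x². Remainder: x + 5.
Step 5: lead(x + 5) ÷ lead(D) = x ÷ −x = −1. Subtract (−1)·D = x + 3. Remainder: 2.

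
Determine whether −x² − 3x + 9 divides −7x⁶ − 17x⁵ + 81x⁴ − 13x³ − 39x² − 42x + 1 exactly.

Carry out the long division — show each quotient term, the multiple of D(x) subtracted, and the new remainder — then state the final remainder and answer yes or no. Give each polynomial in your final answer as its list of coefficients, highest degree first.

R = [3, 1], so D(x) is not a factor of P(x). no

Step 1: lead(−7x⁶ − 17x⁵ + 81x⁴ − 13x³ − 39x² − 42x + 1) ÷ lead(D) = −7x⁶ ÷ −x² = 7x⁴. Subtract (7x⁴)·D = −7x⁶ − 21x⁵ + 63x⁴. Remainder: 4x⁵ + 18x⁴ − 13x³ − 39x² − 42x + 1.
Step 2: lead(4x⁵ + 18x⁴ − 13x³ − 39x² − 42x + 1) ÷ lead(D) = 4x⁵ ÷ −x² = −4x³. Subtract (−4x³)·D = 4x⁵ + 12x⁴ − 36x³. Remainder: 6x⁴ + 23x³ − 39x² − 42x + 1.
Step 3: lead(6x⁴ + 23x³ − 39x² − 42x + 1) ÷ lead(D) = 6x⁴ ÷ −x² = −6x². Subtract (−6x²)·D = 6x⁴ + 18x³ − 54x². Remainder: 5x³ + 15x² − 42x + 1.
Step 4: lead(5x³ + 15x² − 42x + 1) ÷ lead(D) = 5x³ ÷ −x² = −5x. Subtract (−5x)·D = 5x³ + 15x² − 45x. Remainder: 3x + 1.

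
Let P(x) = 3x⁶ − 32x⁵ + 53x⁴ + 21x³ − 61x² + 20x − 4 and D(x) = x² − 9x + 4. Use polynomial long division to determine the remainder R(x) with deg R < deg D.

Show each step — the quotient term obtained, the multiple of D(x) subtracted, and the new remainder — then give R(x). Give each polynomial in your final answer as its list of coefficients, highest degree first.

R = [-4]

Step 1: lead(3x⁶ − 32x⁵ + 53x⁴ + 21x³ − 61x² + 20x − 4) ÷ lead(D) = 3x⁶ ÷ x² = 3x⁴. Subtract (3x⁴)·D = 3x⁶ − 27x⁵ + 12x⁴. Remainder: −5x⁵ + 41x⁴ + 21x³ − 61x² + 20x − 4.
Step 2: lead(−5x⁵ + 41x⁴ + 21x³ − 61x² + 20x − 4) ÷ lead(D) = −5x⁵ ÷ x² = −5x³. Subtract (−5x³)·D = −5x⁵ + 45x⁴ − 20x³. Remainder: −4x⁴ + 41x³ − 61x² + 20x − 4.
Step 3: lead(−4x⁴ + 41x³ − 61x² + 20x − 4) ÷ lead(D) = −4x⁴ ÷ x² = −4x². Subtract (−4x²)·D = −4x⁴ + 36x³ − 16x². Remainder: 5x³ − 45x² + 20x − 4.
Step 4: lead(5x³ − 45x² + 20x − 4) ÷ lead(D) = 5x³ ÷ x² = 5x. Subtract (5x)·D = 5x³ − 45x² + 20x. Remainder: −4.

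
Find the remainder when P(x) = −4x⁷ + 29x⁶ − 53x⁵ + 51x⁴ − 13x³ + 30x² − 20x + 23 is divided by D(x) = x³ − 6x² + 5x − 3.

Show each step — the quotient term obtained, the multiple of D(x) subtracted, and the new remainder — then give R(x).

Step 1: lead(−4x⁷ + 29x⁶ − 53x⁵ + 51x⁴ − 13x³ + 30x² − 20x + 23) ÷ lead(D) = −4x⁷ ÷ x³ = −4x⁴. Subtract (−4x⁴)·D = −4x⁷ + 24x⁶ − 20x⁵ + 12x⁴. Remainder: 5x⁶ − 33x⁵ + 39x⁴ − 13x³ + 30x² − 20x + 23.
Step 2: lead(5x⁶ − 33x⁵ + 39x⁴ − 13x³ + 30x² − 20x + 23) ÷ lead(D) = 5x⁶ ÷ x³ = 5x³. Subtract (5x³)·D = 5x⁶ − 30x⁵ + 25x⁴ − 15x³. Remainder: −3x⁵ + 14x⁴ + 2x³ + 30x² − 20x + 23.
Step 3: lead(−3x⁵ + 14x⁴ + 2x³ + 30x² − 20x + 23) ÷ lead(D) = −3x⁵ ÷ x³ = −3x². Subtract (−3x²)·D = −3x⁵ + 18x⁴ − 15x³ + 9x². Remainder: −4x⁴ + 17x³ + 21x² − 20x + 23.
Step 4: lead(−4x⁴ + 17x³ + 21x² − 20x + 23) ÷ lead(D) = −4x⁴ ÷ x³ = −4x. Subtract (−4x)·D = −4x⁴ + 24x³ − 20x² + 12x. Remainder: −7x³ + 41x² − 32x + 23.
Step 5: lead(−7x³ + 41x² − 32x + 23) ÷ lead(D) = −7x³ ÷ x³ = −7. Subtract (−7)·D = −7x³ + 42x² − 35x + 21. Remainder: −x² + 3x + 2.

R(x) = −x² + 3x + 2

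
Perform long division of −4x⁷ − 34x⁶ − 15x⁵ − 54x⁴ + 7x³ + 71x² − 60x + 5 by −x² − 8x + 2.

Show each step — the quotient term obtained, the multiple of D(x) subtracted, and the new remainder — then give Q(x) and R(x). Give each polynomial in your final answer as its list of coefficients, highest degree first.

Q = [4, 2, 7, 2, -9, 5]; R = [-2, -5]

Step 1: lead(−4x⁷ − 34x⁶ − 15x⁵ − 54x⁴ + 7x³ + 71x² − 60x + 5) ÷ lead(D) = −4x⁷ ÷ −x² = 4x⁵. Subtract (4x⁵)·D = −4x⁷ − 32x⁶ + 8x⁵. Remainder: −2x⁶ − 23x⁵ − 54x⁴ + 7x³ + 71x² − 60x + 5.
Step 2: lead(−2x⁶ − 23x⁵ − 54x⁴ + 7x³ + 71x² − 60x + 5) ÷ lead(D) = −2x⁶ ÷ −x² = 2x⁴. Subtract (2x⁴)·D = −2x⁶ − 16x⁵ + 4x⁴. Remainder: −7x⁵ − 58x⁴ + 7x³ + 71x² − 60x + 5.
Step 3: lead(−7x⁵ − 58x⁴ + 7x³ + 71x² − 60x + 5) ÷ lead(D) = −7x⁵ ÷ −x² = 7x³. Subtract (7x³)·D = −7x⁵ − 56x⁴ + 14x³. Remainder: −2x⁴ − 7x³ + 71x² − 60x + 5.
Step 4: lead(−2x⁴ − 7x³ + 71x² − 60x + 5) ÷ lead(D) = −2x⁴ ÷ −x² = 2x². Subtract (2x²)·D = −2x⁴ − 16x³ + 4x². Remainder: 9x³ + 67x² − 60x + 5.
Step 5: lead(9x³ + 67x² − 60x + 5) ÷ lead(D) = 9x³ ÷ −x² = −9x. Subtract (−9x)·D = 9x³ + 72x² − 18x. Remainder: −5x² − 42x + 5.
Step 6: lead(−5x² − 42x + 5) ÷ lead(D) = −5x² ÷ −x² = 5. Subtract (5)·D = −5x² − 40x + 10. Remainder: −2x − 5.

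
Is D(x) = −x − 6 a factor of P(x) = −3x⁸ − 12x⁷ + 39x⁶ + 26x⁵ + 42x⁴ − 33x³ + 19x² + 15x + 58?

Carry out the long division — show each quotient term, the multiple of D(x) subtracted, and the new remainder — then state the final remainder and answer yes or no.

R(x) = 4, so D(x) is not a factor of P(x). no

Step 1: lead(−3x⁸ − 12x⁷ + 39x⁶ + 26x⁵ + 42x⁴ − 33x³ + 19x² + 15x + 58) ÷ lead(D) = −3x⁸ ÷ −x = 3x⁷. Subtract (3x⁷)·D = −3x⁸ − 18x⁷. Remainder: 6x⁷ + 39x⁶ + 26x⁵ + 42x⁴ − 33x³ + 19x² + 15x + 58.
Step 2: lead(6x⁷ + 39x⁶ + 26x⁵ + 42x⁴ − 33x³ + 19x² + 15x + 58) ÷ lead(D) = 6x⁷ ÷ −x = −6x⁶. Subtract (−6x⁶)·D = 6x⁷ + 36x⁶. Remainder: 3x⁶ + 26x⁵ + 42x⁴ − 33x³ + 19x² + 15x + 58.
Step 3: lead(3x⁶ + 26x⁵ + 42x⁴ − 33x³ + 19x² + 15x + 58) ÷ lead(D) = 3x⁶ ÷ −x = −3x⁵. Subtract (−3x⁵)·D = 3x⁶ + 18x⁵. Remainder: 8x⁵ + 42x⁴ − 33x³ + 19x² + 15x + 58.
Step 4: lead(8x⁵ + 42x⁴ − 33x³ + 19x² + 15x + 58) ÷ lead(D) = 8x⁵ ÷ −x = −8x⁴. Subtract (−8x⁴)·D = 8x⁵ + 48x⁴. Remainder: −6x⁴ − 33x³ + 19x² + 15x + 58.
Step 5: lead(−6x⁴ − 33x³ + 19x² + 15x + 58) ÷ lead(D) = −6x⁴ ÷ −x = 6x³. Subtract (6x³)·D = −6x⁴ − 36x³. Remainder: 3x³ + 19x² + 15x + 58.
Step 6: lead(3x³ + 19x² + 15x + 58) ÷ lead(D) = 3x³ ÷ −x = −3x². Subtract (−3x²)·D = 3x³ + 18x². Remainder: x² + 15x + 58.
Step 7: lead(x² + 15x + 58) ÷ lead(D) = x² ÷ −x = −x. Subtract (−x)·D = x² + 6x. Remainder: 9x + 58.
Step 8: lead(9x + 58) ÷ lead(D) = 9x ÷ −x = −9. Subtract (−9)·D = 9x + 54. Remainder: 4.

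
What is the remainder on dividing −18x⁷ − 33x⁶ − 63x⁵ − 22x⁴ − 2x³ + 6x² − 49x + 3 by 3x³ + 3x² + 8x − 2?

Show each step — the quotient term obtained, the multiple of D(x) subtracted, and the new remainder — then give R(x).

R(x) = 8x² + 3x − 9

Step 1: lead(−18x⁷ − 33x⁶ − 63x⁵ − 22x⁴ − 2x³ + 6x² − 49x + 3) ÷ lead(D) = −18x⁷ ÷ 3x³ = −6x⁴. Subtract (−6x⁴)·D = −18x⁷ − 18x⁶ − 48x⁵ + 12x⁴. Remainder: −15x⁶ − 15x⁵ − 34x⁴ − 2x³ + 6x² − 49x + 3.
Step 2: lead(−15x⁶ − 15x⁵ − 34x⁴ − 2x³ + 6x² − 49x + 3) ÷ lead(D) = −15x⁶ ÷ 3x³ = −5x³. Subtract (−5x³)·D = −15x⁶ − 15x⁵ − 40x⁴ + 10x³. Remainder: 6x⁴ − 12x³ + 6x² − 49x + 3.
Step 3: lead(6x⁴ − 12x³ + 6x² − 49x + 3) ÷ lead(D) = 6x⁴ ÷ 3x³ = 2x. Subtract (2x)·D = 6x⁴ + 6x³ + 16x² − 4x. Remainder: −18x³ − 10x² − 45x + 3.
Step 4: lead(−18x³ − 10x² − 45x + 3) ÷ lead(D) = −18x³ ÷ 3x³ = −6. Subtract (−6)·D = −18x³ − 18x² − 48x + 12. Remainder: 8x² + 3x − 9.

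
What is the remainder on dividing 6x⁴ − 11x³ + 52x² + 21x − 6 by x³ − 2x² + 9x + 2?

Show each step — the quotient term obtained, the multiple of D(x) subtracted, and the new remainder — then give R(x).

Step 1: lead(6x⁴ − 11x³ + 52x² + 21x − 6) ÷ lead(D) = 6x⁴ ÷ x³ = 6x. Subtract (6x)·D = 6x⁴ − 12x³ + 54x² + 12x. Remainder: x³ − 2x² + 9x − 6.
Step 2: lead(x³ − 2x² + 9x − 6) ÷ lead(D) = x³ ÷ x³ = 1. Subtract (1)·D = x³ − 2x² + 9x + 2. Remainder: −8.

R(x) = −8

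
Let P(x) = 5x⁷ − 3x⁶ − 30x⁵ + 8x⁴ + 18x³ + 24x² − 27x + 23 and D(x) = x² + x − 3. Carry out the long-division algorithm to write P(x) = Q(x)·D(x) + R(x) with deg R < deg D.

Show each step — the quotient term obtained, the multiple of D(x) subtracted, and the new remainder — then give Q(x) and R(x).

Q(x) = 5x⁵ − 8x⁴ − 7x³ − 9x² + 6x − 9; R(x) = −4

Step 1: lead(5x⁷ − 3x⁶ − 30x⁵ + 8x⁴ + 18x³ + 24x² − 27x + 23) ÷ lead(D) = 5x⁷ ÷ x² = 5x⁵. Subtract (5x⁵)·D = 5x⁷ + 5x⁶ − 15x⁵. Remainder: −8x⁶ − 15x⁵ + 8x⁴ + 18x³ + 24x² − 27x + 23.
Step 2: lead(−8x⁶ − 15x⁵ + 8x⁴ + 18x³ + 24x² − 27x + 23) ÷ lead(D) = −8x⁶ ÷ x² = −8x⁴. Subtract (−8x⁴)·D = −8x⁶ − 8x⁵ + 24x⁴. Remainder: −7x⁵ − 16x⁴ + 18x³ + 24x² − 27x + 23.
Step 3: lead(−7x⁵ − 16x⁴ + 18x³ + 24x² − 27x + 23) ÷ lead(D) = −7x⁵ ÷ x² = −7x³. Subtract (−7x³)·D = −7x⁵ − 7x⁴ + 21x³. Remainder: −9x⁴ − 3x³ + 24x² − 27x + 23.
Step 4: lead(−9x⁴ − 3x³ + 24x² − 27x + 23) ÷ lead(D) = −9x⁴ ÷ x² = −9x². Subtract (−9x²)·D = −9x⁴ − 9x³ + 27x². Remainder: 6x³ − 3x² − 27x + 23.
Step 5: lead(6x³ − 3x² − 27x + 23) ÷ lead(D) = 6x³ ÷ x² = 6x. Subtract (6x)·D = 6x³ + 6x² − 18x. Remainder: −9x² − 9x + 23.
Step 6: lead(−9x² − 9x + 23) ÷ lead(D) = −9x² ÷ x² = −9. Subtract (−9)·D = −9x² − 9x + 27. Remainder: −4.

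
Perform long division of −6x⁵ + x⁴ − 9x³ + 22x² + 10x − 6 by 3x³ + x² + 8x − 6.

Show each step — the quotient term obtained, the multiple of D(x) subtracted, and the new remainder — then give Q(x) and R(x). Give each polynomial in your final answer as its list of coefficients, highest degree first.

Step 1: lead(−6x⁵ + x⁴ − 9x³ + 22x² + 10x − 6) ÷ lead(D) = −6x⁵ ÷ 3x³ = −2x². Subtract (−2x²)·D = −6x⁵ − 2x⁴ − 16x³ + 12x². Remainder: 3x⁴ + 7x³ + 10x² + 10x − 6.
Step 2: lead(3x⁴ + 7x³ + 10x² + 10x − 6) ÷ lead(D) = 3x⁴ ÷ 3x³ = x. Subtract (x)·D = 3x⁴ + x³ + 8x² − 6x. Remainder: 6x³ + 2x² + 16x − 6.
Step 3: lead(6x³ + 2x² + 16x − 6) ÷ lead(D) = 6x³ ÷ 3x³ = 2. Subtract (2)·D = 6x³ + 2x² + 16x − 12. Remainder: 6.

Q = [-2, 1, 2]; R = [6]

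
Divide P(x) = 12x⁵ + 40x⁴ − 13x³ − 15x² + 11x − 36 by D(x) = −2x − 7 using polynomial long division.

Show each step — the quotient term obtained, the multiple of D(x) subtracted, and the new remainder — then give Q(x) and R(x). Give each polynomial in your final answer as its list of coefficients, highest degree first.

Q = [-6, 1, 3, -3, 5]; R = [-1]

Step 1: lead(12x⁵ + 40x⁴ − 13x³ − 15x² + 11x − 36) ÷ lead(D) = 12x⁵ ÷ −2x = −6x⁴. Subtract (−6x⁴)·D = 12x⁵ + 42x⁴. Remainder: −2x⁴ − 13x³ − 15x² + 11x − 36.
Step 2: lead(−2x⁴ − 13x³ − 15x² + 11x − 36) ÷ lead(D) = −2x⁴ ÷ −2x = x³. Subtract (x³)·D = −2x⁴ − 7x³. Remainder: −6x³ − 15x² + 11x − 36.
Step 3: lead(−6x³ − 15x² + 11x − 36) ÷ lead(D) = −6x³ ÷ −2x = 3x². Subtract (3x²)·D = −6x³ − 21x². Remainder: 6x² + 11x − 36.
Step 4: lead(6x² + 11x − 36) ÷ lead(D) = 6x² ÷ −2x = −3x. Subtract (−3x)·D = 6x² + 21x. Remainder: −10x − 36.
Step 5: lead(−10x − 36) ÷ lead(D) = −10x ÷ −2x = 5. Subtract (5)·D = −10x − 35. Remainder: −1.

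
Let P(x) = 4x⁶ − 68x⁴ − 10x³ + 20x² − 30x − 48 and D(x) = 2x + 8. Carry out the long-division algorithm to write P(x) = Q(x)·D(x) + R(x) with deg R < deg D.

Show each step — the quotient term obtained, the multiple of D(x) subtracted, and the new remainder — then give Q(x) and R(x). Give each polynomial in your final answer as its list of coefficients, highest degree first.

Q = [2, -8, -2, 3, -2, -7]; R = [8]

Step 1: lead(4x⁶ − 68x⁴ − 10x³ + 20x² − 30x − 48) ÷ lead(D) = 4x⁶ ÷ 2x = 2x⁵. Subtract (2x⁵)·D = 4x⁶ + 16x⁵. Remainder: −16x⁵ − 68x⁴ − 10x³ + 20x² − 30x − 48.
Step 2: lead(−16x⁵ − 68x⁴ − 10x³ + 20x² − 30x − 48) ÷ lead(D) = −16x⁵ ÷ 2x = −8x⁴. Subtract (−8x⁴)·D = −16x⁵ − 64x⁴. Remainder: −4x⁴ − 10x³ + 20x² − 30x − 48.
Step 3: lead(−4x⁴ − 10x³ + 20x² − 30x − 48) ÷ lead(D) = −4x⁴ ÷ 2x = −2x³. Subtract (−2x³)·D = −4x⁴ − 16x³. Remainder: 6x³ + 20x² − 30x − 48.
Step 4: lead(6x³ + 20x² − 30x − 48) ÷ lead(D) = 6x³ ÷ 2x = 3x². Subtract (3x²)·D = 6x³ + 24x². Remainder: −4x² − 30x − 48.
Step 5: lead(−4x² − 30x − 48) ÷ lead(D) = −4x² ÷ 2x = −2x. Subtract (−2x)·D = −4x² − 16x. Remainder: −14x − 48.
Step 6: lead(−14x − 48) ÷ lead(D) = −14x ÷ 2x = −7. Subtract (−7)·D = −14x − 56. Remainder: 8.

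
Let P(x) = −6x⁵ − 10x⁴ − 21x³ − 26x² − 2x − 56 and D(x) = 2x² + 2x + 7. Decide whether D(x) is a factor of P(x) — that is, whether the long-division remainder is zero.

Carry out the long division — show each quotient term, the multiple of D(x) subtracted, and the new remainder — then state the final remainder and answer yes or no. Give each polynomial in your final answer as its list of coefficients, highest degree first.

Step 1: lead(−6x⁵ − 10x⁴ − 21x³ − 26x² − 2x − 56) ÷ lead(D) = −6x⁵ ÷ 2x² = −3x³. Subtract (−3x³)·D = −6x⁵ − 6x⁴ − 21x³. Remainder: −4x⁴ − 26x² − 2x − 56.
Step 2: lead(−4x⁴ − 26x² − 2x − 56) ÷ lead(D) = −4x⁴ ÷ 2x² = −2x². Subtract (−2x²)·D = −4x⁴ − 4x³ − 14x². Remainder: 4x³ − 12x² − 2x − 56.
Step 3: lead(4x³ − 12x² − 2x − 56) ÷ lead(D) = 4x³ ÷ 2x² = 2x. Subtract (2x)·D = 4x³ + 4x² + 14x. Remainder: −16x² − 16x − 56.
Step 4: lead(−16x² − 16x − 56) ÷ lead(D) = −16x² ÷ 2x² = −8. Subtract (−8)·D = −16x² − 16x − 56. Remainder: 0.

R = [0], so D(x) is a factor of P(x). yes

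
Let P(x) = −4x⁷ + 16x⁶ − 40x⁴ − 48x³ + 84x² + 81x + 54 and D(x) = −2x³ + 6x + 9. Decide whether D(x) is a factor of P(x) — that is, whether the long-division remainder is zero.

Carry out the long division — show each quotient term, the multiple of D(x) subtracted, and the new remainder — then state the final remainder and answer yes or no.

R(x) = 0, so D(x) is a factor of P(x). yes

Step 1: lead(−4x⁷ + 16x⁶ − 40x⁴ − 48x³ + 84x² + 81x + 54) ÷ lead(D) = −4x⁷ ÷ −2x³ = 2x⁴. Subtract (2x⁴)·D = −4x⁷ + 12x⁵ + 18x⁴. Remainder: 16x⁶ − 12x⁵ − 58x⁴ − 48x³ + 84x² + 81x + 54.
Step 2: lead(16x⁶ − 12x⁵ − 58x⁴ − 48x³ + 84x² + 81x + 54) ÷ lead(D) = 16x⁶ ÷ −2x³ = −8x³. Subtract (−8x³)·D = 16x⁶ − 48x⁴ − 72x³. Remainder: −12x⁵ − 10x⁴ + 24x³ + 84x² + 81x + 54.
Step 3: lead(−12x⁵ − 10x⁴ + 24x³ + 84x² + 81x + 54) ÷ lead(D) = −12x⁵ ÷ −2x³ = 6x². Subtract (6x²)·D = −12x⁵ + 36x³ + 54x². Remainder: −10x⁴ − 12x³ + 30x² + 81x + 54.
Step 4: lead(−10x⁴ − 12x³ + 30x² + 81x + 54) ÷ lead(D) = −10x⁴ ÷ −2x³ = 5x. Subtract (5x)·D = −10x⁴ + 30x² + 45x. Remainder: −12x³ + 36x + 54.
Step 5: lead(−12x³ + 36x + 54) ÷ lead(D) = −12x³ ÷ −2x³ = 6. Subtract (6)·D = −12x³ + 36x + 54. Remainder: 0.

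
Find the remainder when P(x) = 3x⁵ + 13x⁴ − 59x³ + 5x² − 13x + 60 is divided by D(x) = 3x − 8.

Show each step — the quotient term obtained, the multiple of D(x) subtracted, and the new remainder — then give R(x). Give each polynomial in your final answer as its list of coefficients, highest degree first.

Step 1: lead(3x⁵ + 13x⁴ − 59x³ + 5x² − 13x + 60) ÷ lead(D) = 3x⁵ ÷ 3x = x⁴. Subtract (x⁴)·D = 3x⁵ − 8x⁴. Remainder: 21x⁴ − 59x³ + 5x² − 13x + 60.
Step 2: lead(21x⁴ − 59x³ + 5x² − 13x + 60) ÷ lead(D) = 21x⁴ ÷ 3x = 7x³. Subtract (7x³)·D = 21x⁴ − 56x³. Remainder: −3x³ + 5x² − 13x + 60.
Step 3: lead(−3x³ + 5x² − 13x + 60) ÷ lead(D) = −3x³ ÷ 3x = −x². Subtract (−x²)·D = −3x³ + 8x². Remainder: −3x² − 13x + 60.
Step 4: lead(−3x² − 13x + 60) ÷ lead(D) = −3x² ÷ 3x = −x. Subtract (−x)·D = −3x² + 8x. Remainder: −21x + 60.
Step 5: lead(−21x + 60) ÷ lead(D) = −21x ÷ 3x = −7. Subtract (−7)·D = −21x + 56. Remainder: 4.

R = [4]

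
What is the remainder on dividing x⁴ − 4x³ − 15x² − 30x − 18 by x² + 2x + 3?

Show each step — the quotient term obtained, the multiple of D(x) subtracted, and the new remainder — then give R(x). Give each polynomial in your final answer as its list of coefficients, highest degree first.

R = [0]

Step 1: lead(x⁴ − 4x³ − 15x² − 30x − 18) ÷ lead(D) = x⁴ ÷ x² = x². Subtract (x²)·D = x⁴ + 2x³ + 3x². Remainder: −6x³ − 18x² − 30x − 18.
Step 2: lead(−6x³ − 18x² − 30x − 18) ÷ lead(D) = −6x³ ÷ x² = −6x. Subtract (−6x)·D = −6x³ − 12x² − 18x. Remainder: −6x² − 12x − 18.
Step 3: lead(−6x² − 12x − 18) ÷ lead(D) = −6x² ÷ x² = −6. Subtract (−6)·D = −6x² − 12x − 18. Remainder: 0.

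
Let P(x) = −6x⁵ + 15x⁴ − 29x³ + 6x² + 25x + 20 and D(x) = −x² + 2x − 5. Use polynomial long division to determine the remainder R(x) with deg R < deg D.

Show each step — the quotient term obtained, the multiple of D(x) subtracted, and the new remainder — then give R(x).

R(x) = −5

Step 1: lead(−6x⁵ + 15x⁴ − 29x³ + 6x² + 25x + 20) ÷ lead(D) = −6x⁵ ÷ −x² = 6x³. Subtract (6x³)·D = −6x⁵ + 12x⁴ − 30x³. Remainder: 3x⁴ + x³ + 6x² + 25x + 20.
Step 2: lead(3x⁴ + x³ + 6x² + 25x + 20) ÷ lead(D) = 3x⁴ ÷ −x² = −3x². Subtract (−3x²)·D = 3x⁴ − 6x³ + 15x². Remainder: 7x³ − 9x² + 25x + 20.
Step 3: lead(7x³ − 9x² + 25x + 20) ÷ lead(D) = 7x³ ÷ −x² = −7x. Subtract (−7x)·D = 7x³ − 14x² + 35x. Remainder: 5x² − 10x + 20.
Step 4: lead(5x² − 10x + 20) ÷ lead(D) = 5x² ÷ −x² = −5. Subtract (−5)·D = 5x² − 10x + 25. Remainder: −5.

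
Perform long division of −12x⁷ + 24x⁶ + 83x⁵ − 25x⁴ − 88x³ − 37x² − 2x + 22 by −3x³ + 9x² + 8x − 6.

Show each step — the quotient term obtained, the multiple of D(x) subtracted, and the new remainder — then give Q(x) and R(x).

Q(x) = 4x⁴ + 4x³ − 5x² − 4x − 4; R(x) = x² + 6x − 2

Step 1: lead(−12x⁷ + 24x⁶ + 83x⁵ − 25x⁴ − 88x³ − 37x² − 2x + 22) ÷ lead(D) = −12x⁷ ÷ −3x³ = 4x⁴. Subtract (4x⁴)·D = −12x⁷ + 36x⁶ + 32x⁵ − 24x⁴. Remainder: −12x⁶ + 51x⁵ − x⁴ − 88x³ − 37x² − 2x + 22.
Step 2: lead(−12x⁶ + 51x⁵ − x⁴ − 88x³ − 37x² − 2x + 22) ÷ lead(D) = −12x⁶ ÷ −3x³ = 4x³. Subtract (4x³)·D = −12x⁶ + 36x⁵ + 32x⁴ − 24x³. Remainder: 15x⁵ − 33x⁴ − 64x³ − 37x² − 2x + 22.
Step 3: lead(15x⁵ − 33x⁴ − 64x³ − 37x² − 2x + 22) ÷ lead(D) = 15x⁵ ÷ −3x³ = −5x². Subtract (−5x²)·D = 15x⁵ − 45x⁴ − 40x³ + 30x². Remainder: 12x⁴ − 24x³ − 67x² − 2x + 22.
Step 4: lead(12x⁴ − 24x³ − 67x² − 2x + 22) ÷ lead(D) = 12x⁴ ÷ −3x³ = −4x. Subtract (−4x)·D = 12x⁴ − 36x³ − 32x² + 24x. Remainder: 12x³ − 35x² − 26x + 22.
Step 5: lead(12x³ − 35x² − 26x + 22) ÷ lead(D) = 12x³ ÷ −3x³ = −4. Subtract (−4)·D = 12x³ − 36x² − 32x + 24. Remainder: x² + 6x − 2.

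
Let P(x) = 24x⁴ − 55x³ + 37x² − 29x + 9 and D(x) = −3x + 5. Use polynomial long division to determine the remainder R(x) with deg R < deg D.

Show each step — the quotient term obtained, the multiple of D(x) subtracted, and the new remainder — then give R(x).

Step 1: lead(24x⁴ − 55x³ + 37x² − 29x + 9) ÷ lead(D) = 24x⁴ ÷ −3x = −8x³. Subtract (−8x³)·D = 24x⁴ − 40x³. Remainder: −15x³ + 37x² − 29x + 9.
Step 2: lead(−15x³ + 37x² − 29x + 9) ÷ lead(D) = −15x³ ÷ −3x = 5x². Subtract (5x²)·D = −15x³ + 25x². Remainder: 12x² − 29x + 9.
Step 3: lead(12x² − 29x + 9) ÷ lead(D) = 12x² ÷ −3x = −4x. Subtract (−4x)·D = 12x² − 20x. Remainder: −9x + 9.
Step 4: lead(−9x + 9) ÷ lead(D) = −9x ÷ −3x = 3. Subtract (3)·D = −9x + 15. Remainder: −6.

R(x) = −6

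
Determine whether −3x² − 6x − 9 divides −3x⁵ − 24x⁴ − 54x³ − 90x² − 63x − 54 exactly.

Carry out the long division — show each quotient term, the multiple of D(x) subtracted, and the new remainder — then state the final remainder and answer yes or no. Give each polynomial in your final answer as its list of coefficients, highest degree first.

Step 1: lead(−3x⁵ − 24x⁴ − 54x³ − 90x² − 63x − 54) ÷ lead(D) = −3x⁵ ÷ −3x² = x³. Subtract (x³)·D = −3x⁵ − 6x⁴ − 9x³. Remainder: −18x⁴ − 45x³ − 90x² − 63x − 54.
Step 2: lead(−18x⁴ − 45x³ − 90x² − 63x − 54) ÷ lead(D) = −18x⁴ ÷ −3x² = 6x². Subtract (6x²)·D = −18x⁴ − 36x³ − 54x². Remainder: −9x³ − 36x² − 63x − 54.
Step 3: lead(−9x³ − 36x² − 63x − 54) ÷ lead(D) = −9x³ ÷ −3x² = 3x. Subtract (3x)·D = −9x³ − 18x² − 27x. Remainder: −18x² − 36x − 54.
Step 4: lead(−18x² − 36x − 54) ÷ lead(D) = −18x² ÷ −3x² = 6. Subtract (6)·D = −18x² − 36x − 54. Remainder: 0.

R = [0], so D(x) is a factor of P(x). yes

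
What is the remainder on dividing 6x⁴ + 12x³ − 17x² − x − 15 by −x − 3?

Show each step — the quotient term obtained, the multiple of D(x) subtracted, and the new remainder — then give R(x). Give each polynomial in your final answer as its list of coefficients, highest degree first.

Step 1: lead(6x⁴ + 12x³ − 17x² − x − 15) ÷ lead(D) = 6x⁴ ÷ −x = −6x³. Subtract (−6x³)·D = 6x⁴ + 18x³. Remainder: −6x³ − 17x² − x − 15.
Step 2: lead(−6x³ − 17x² − x − 15) ÷ lead(D) = −6x³ ÷ −x = 6x². Subtract (6x²)·D = −6x³ − 18x². Remainder: x² − x − 15.
Step 3: lead(x² − x − 15) ÷ lead(D) = x² ÷ −x = −x. Subtract (−x)·D = x² + 3x. Remainder: −4x − 15.
Step 4: lead(−4x − 15) ÷ lead(D) = −4x ÷ −x = 4. Subtract (4)·D = −4x − 12. Remainder: −3.

R = [-3]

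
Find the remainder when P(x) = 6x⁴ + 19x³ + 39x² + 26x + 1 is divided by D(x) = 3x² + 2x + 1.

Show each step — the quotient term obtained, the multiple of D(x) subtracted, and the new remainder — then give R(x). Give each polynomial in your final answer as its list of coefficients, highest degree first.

Step 1: lead(6x⁴ + 19x³ + 39x² + 26x + 1) ÷ lead(D) = 6x⁴ ÷ 3x² = 2x². Subtract (2x²)·D = 6x⁴ + 4x³ + 2x². Remainder: 15x³ + 37x² + 26x + 1.
Step 2: lead(15x³ + 37x² + 26x + 1) ÷ lead(D) = 15x³ ÷ 3x² = 5x. Subtract (5x)·D = 15x³ + 10x² + 5x. Remainder: 27x² + 21x + 1.
Step 3: lead(27x² + 21x + 1) ÷ lead(D) = 27x² ÷ 3x² = 9. Subtract (9)·D = 27x² + 18x + 9. Remainder: 3x − 8.

R = [3, -8]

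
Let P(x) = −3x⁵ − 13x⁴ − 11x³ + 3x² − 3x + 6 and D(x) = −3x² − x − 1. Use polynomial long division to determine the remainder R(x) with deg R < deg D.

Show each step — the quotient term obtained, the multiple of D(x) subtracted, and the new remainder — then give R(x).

Step 1: lead(−3x⁵ − 13x⁴ − 11x³ + 3x² − 3x + 6) ÷ lead(D) = −3x⁵ ÷ −3x² = x³. Subtract (x³)·D = −3x⁵ − x⁴ − x³. Remainder: −12x⁴ − 10x³ + 3x² − 3x + 6.
Step 2: lead(−12x⁴ − 10x³ + 3x² − 3x + 6) ÷ lead(D) = −12x⁴ ÷ −3x² = 4x². Subtract (4x²)·D = −12x⁴ − 4x³ − 4x². Remainder: −6x³ + 7x² − 3x + 6.
Step 3: lead(−6x³ + 7x² − 3x + 6) ÷ lead(D) = −6x³ ÷ −3x² = 2x. Subtract (2x)·D = −6x³ − 2x² − 2x. Remainder: 9x² − x + 6.
Step 4: lead(9x² − x + 6) ÷ lead(D) = 9x² ÷ −3x² = −3. Subtract (−3)·D = 9x² + 3x + 3. Remainder: −4x + 3.

R(x) = −4x + 3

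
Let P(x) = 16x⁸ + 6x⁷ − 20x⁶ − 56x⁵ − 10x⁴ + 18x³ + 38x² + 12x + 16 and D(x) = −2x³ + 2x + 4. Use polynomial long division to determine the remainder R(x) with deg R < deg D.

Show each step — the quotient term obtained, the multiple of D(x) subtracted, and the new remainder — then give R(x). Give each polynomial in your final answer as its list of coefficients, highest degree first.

Step 1: lead(16x⁸ + 6x⁷ − 20x⁶ − 56x⁵ − 10x⁴ + 18x³ + 38x² + 12x + 16) ÷ lead(D) = 16x⁸ ÷ −2x³ = −8x⁵. Subtract (−8x⁵)·D = 16x⁸ − 16x⁶ − 32x⁵. Remainder: 6x⁷ − 4x⁶ − 24x⁵ − 10x⁴ + 18x³ + 38x² + 12x + 16.
Step 2: lead(6x⁷ − 4x⁶ − 24x⁵ − 10x⁴ + 18x³ + 38x² + 12x + 16) ÷ lead(D) = 6x⁷ ÷ −2x³ = −3x⁴. Subtract (−3x⁴)·D = 6x⁷ − 6x⁵ − 12x⁴. Remainder: −4x⁶ − 18x⁵ + 2x⁴ + 18x³ + 38x² + 12x + 16.
Step 3: lead(−4x⁶ − 18x⁵ + 2x⁴ + 18x³ + 38x² + 12x + 16) ÷ lead(D) = −4x⁶ ÷ −2x³ = 2x³. Subtract (2x³)·D = −4x⁶ + 4x⁴ + 8x³. Remainder: −18x⁵ − 2x⁴ + 10x³ + 38x² + 12x + 16.
Step 4: lead(−18x⁵ − 2x⁴ + 10x³ + 38x² + 12x + 16) ÷ lead(D) = −18x⁵ ÷ −2x³ = 9x². Subtract (9x²)·D = −18x⁵ + 18x³ + 36x². Remainder: −2x⁴ − 8x³ + 2x² + 12x + 16.
Step 5: lead(−2x⁴ − 8x³ + 2x² + 12x + 16) ÷ lead(D) = −2x⁴ ÷ −2x³ = x. Subtract (x)·D = −2x⁴ + 2x² + 4x. Remainder: −8x³ + 8x + 16.
Step 6: lead(−8x³ + 8x + 16) ÷ lead(D) = −8x³ ÷ −2x³ = 4. Subtract (4)·D = −8x³ + 8x + 16. Remainder: 0.

R = [0]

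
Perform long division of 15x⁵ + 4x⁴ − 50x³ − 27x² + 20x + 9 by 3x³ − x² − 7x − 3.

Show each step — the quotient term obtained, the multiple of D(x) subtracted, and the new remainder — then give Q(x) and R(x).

Step 1: lead(15x⁵ + 4x⁴ − 50x³ − 27x² + 20x + 9) ÷ lead(D) = 15x⁵ ÷ 3x³ = 5x². Subtract (5x²)·D = 15x⁵ − 5x⁴ − 35x³ − 15x². Remainder: 9x⁴ − 15x³ − 12x² + 20x + 9.
Step 2: lead(9x⁴ − 15x³ − 12x² + 20x + 9) ÷ lead(D) = 9x⁴ ÷ 3x³ = 3x. Subtract (3x)·D = 9x⁴ − 3x³ − 21x² − 9x. Remainder: −12x³ + 9x² + 29x + 9.
Step 3: lead(−12x³ + 9x² + 29x + 9) ÷ lead(D) = −12x³ ÷ 3x³ = −4. Subtract (−4)·D = −12x³ + 4x² + 28x + 12. Remainder: 5x² + x − 3.

Q(x) = 5x² + 3x − 4; R(x) = 5x² + x − 3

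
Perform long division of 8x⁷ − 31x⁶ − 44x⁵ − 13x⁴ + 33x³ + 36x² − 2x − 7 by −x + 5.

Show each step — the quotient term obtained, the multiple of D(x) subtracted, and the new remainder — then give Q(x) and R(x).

Q(x) = −8x⁶ − 9x⁵ − x⁴ + 8x³ + 7x² − x − 3; R(x) = 8

Step 1: lead(8x⁷ − 31x⁶ − 44x⁵ − 13x⁴ + 33x³ + 36x² − 2x − 7) ÷ lead(D) = 8x⁷ ÷ −x = −8x⁶. Subtract (−8x⁶)·D = 8x⁷ − 40x⁶. Remainder: 9x⁶ − 44x⁵ − 13x⁴ + 33x³ + 36x² − 2x − 7.
Step 2: lead(9x⁶ − 44x⁵ − 13x⁴ + 33x³ + 36x² − 2x − 7) ÷ lead(D) = 9x⁶ ÷ −x = −9x⁵. Subtract (−9x⁵)·D = 9x⁶ − 45x⁵. Remainder: x⁵ − 13x⁴ + 33x³ + 36x² − 2x − 7.
Step 3: lead(x⁵ − 13x⁴ + 33x³ + 36x² − 2x − 7) ÷ lead(D) = x⁵ ÷ −x = −x⁴. Subtract (−x⁴)·D = x⁵ − 5x⁴. Remainder: −8x⁴ + 33x³ + 36x² − 2x − 7.
Step 4: lead(−8x⁴ + 33x³ + 36x² − 2x − 7) ÷ lead(D) = −8x⁴ ÷ −x = 8x³. Subtract (8x³)·D = −8x⁴ + 40x³. Remainder: −7x³ + 36x² − 2x − 7.
Step 5: lead(−7x³ + 36x² − 2x − 7) ÷ lead(D) = −7x³ ÷ −x = 7x². Subtract (7x²)·D = −7x³ + 35x². Remainder: x² − 2x − 7.
Step 6: lead(x² − 2x − 7) ÷ lead(D) = x² ÷ −x = −x. Subtract (−x)·D = x² − 5x. Remainder: 3x − 7.
Step 7: lead(3x − 7) ÷ lead(D) = 3x ÷ −x = −3. Subtract (−3)·D = 3x − 15. Remainder: 8.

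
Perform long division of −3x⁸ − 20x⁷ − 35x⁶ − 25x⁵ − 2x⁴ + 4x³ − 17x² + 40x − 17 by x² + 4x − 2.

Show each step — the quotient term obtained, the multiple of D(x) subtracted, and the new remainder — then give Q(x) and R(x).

Step 1: lead(−3x⁸ − 20x⁷ − 35x⁶ − 25x⁵ − 2x⁴ + 4x³ − 17x² + 40x − 17) ÷ lead(D) = −3x⁸ ÷ x² = −3x⁶. Subtract (−3x⁶)·D = −3x⁸ − 12x⁷ + 6x⁶. Remainder: −8x⁷ − 41x⁶ − 25x⁵ − 2x⁴ + 4x³ − 17x² + 40x − 17.
Step 2: lead(−8x⁷ − 41x⁶ − 25x⁵ − 2x⁴ + 4x³ − 17x² + 40x − 17) ÷ lead(D) = −8x⁷ ÷ x² = −8x⁵. Subtract (−8x⁵)·D = −8x⁷ − 32x⁶ + 16x⁵. Remainder: −9x⁶ − 41x⁵ − 2x⁴ + 4x³ − 17x² + 40x − 17.
Step 3: lead(−9x⁶ − 41x⁵ − 2x⁴ + 4x³ − 17x² + 40x − 17) ÷ lead(D) = −9x⁶ ÷ x² = −9x⁴. Subtract (−9x⁴)·D = −9x⁶ − 36x⁵ + 18x⁴. Remainder: −5x⁵ − 20x⁴ + 4x³ − 17x² + 40x − 17.
Step 4: lead(−5x⁵ − 20x⁴ + 4x³ − 17x² + 40x − 17) ÷ lead(D) = −5x⁵ ÷ x² = −5x³. Subtract (−5x³)·D = −5x⁵ − 20x⁴ + 10x³. Remainder: −6x³ − 17x² + 40x − 17.
Step 5: lead(−6x³ − 17x² + 40x − 17) ÷ lead(D) = −6x³ ÷ x² = −6x. Subtract (−6x)·D = −6x³ − 24x² + 12x. Remainder: 7x² + 28x − 17.
Step 6: lead(7x² + 28x − 17) ÷ lead(D) = 7x² ÷ x² = 7. Subtract (7)·D = 7x² + 28x − 14. Remainder: −3.

Q(x) = −3x⁶ − 8x⁵ − 9x⁴ − 5x³ − 6x + 7; R(x) = −3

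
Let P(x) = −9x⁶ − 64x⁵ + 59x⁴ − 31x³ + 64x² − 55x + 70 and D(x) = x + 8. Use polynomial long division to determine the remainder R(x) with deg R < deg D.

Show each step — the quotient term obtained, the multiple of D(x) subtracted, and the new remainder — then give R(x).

R(x) = −2

Step 1: lead(−9x⁶ − 64x⁵ + 59x⁴ − 31x³ + 64x² − 55x + 70) ÷ lead(D) = −9x⁶ ÷ x = −9x⁵. Subtract (−9x⁵)·D = −9x⁶ − 72x⁵. Remainder: 8x⁵ + 59x⁴ − 31x³ + 64x² − 55x + 70.
Step 2: lead(8x⁵ + 59x⁴ − 31x³ + 64x² − 55x + 70) ÷ lead(D) = 8x⁵ ÷ x = 8x⁴. Subtract (8x⁴)·D = 8x⁵ + 64x⁴. Remainder: −5x⁴ − 31x³ + 64x² − 55x + 70.
Step 3: lead(−5x⁴ − 31x³ + 64x² − 55x + 70) ÷ lead(D) = −5x⁴ ÷ x = −5x³. Subtract (−5x³)·D = −5x⁴ − 40x³. Remainder: 9x³ + 64x² − 55x + 70.
Step 4: lead(9x³ + 64x² − 55x + 70) ÷ lead(D) = 9x³ ÷ x = 9x². Subtract (9x²)·D = 9x³ + 72x². Remainder: −8x² − 55x + 70.
Step 5: lead(−8x² − 55x + 70) ÷ lead(D) = −8x² ÷ x = −8x. Subtract (−8x)·D = −8x² − 64x. Remainder: 9x + 70.
Step 6: lead(9x + 70) ÷ lead(D) = 9x ÷ x = 9. Subtract (9)·D = 9x + 72. Remainder: −2.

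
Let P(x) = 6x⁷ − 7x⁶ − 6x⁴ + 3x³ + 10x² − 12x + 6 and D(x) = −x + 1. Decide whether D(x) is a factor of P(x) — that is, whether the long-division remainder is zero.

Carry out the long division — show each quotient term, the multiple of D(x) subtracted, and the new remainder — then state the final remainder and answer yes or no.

R(x) = 0, so D(x) is a factor of P(x). yes

Step 1: lead(6x⁷ − 7x⁶ − 6x⁴ + 3x³ + 10x² − 12x + 6) ÷ lead(D) = 6x⁷ ÷ −x = −6x⁶. Subtract (−6x⁶)·D = 6x⁷ − 6x⁶. Remainder: −x⁶ − 6x⁴ + 3x³ + 10x² − 12x + 6.
Step 2: lead(−x⁶ − 6x⁴ + 3x³ + 10x² − 12x + 6) ÷ lead(D) = −x⁶ ÷ −x = x⁵. Subtract (x⁵)·D = −x⁶ + x⁵. Remainder: −x⁵ − 6x⁴ + 3x³ + 10x² − 12x + 6.
Step 3: lead(−x⁵ − 6x⁴ + 3x³ + 10x² − 12x + 6) ÷ lead(D) = −x⁵ ÷ −x = x⁴. Subtract (x⁴)·D = −x⁵ + x⁴. Remainder: −7x⁴ + 3x³ + 10x² − 12x + 6.
Step 4: lead(−7x⁴ + 3x³ + 10x² − 12x + 6) ÷ lead(D) = −7x⁴ ÷ −x = 7x³. Subtract (7x³)·D = −7x⁴ + 7x³. Remainder: −4x³ + 10x² − 12x + 6.
Step 5: lead(−4x³ + 10x² − 12x + 6) ÷ lead(D) = −4x³ ÷ −x = 4x². Subtract (4x²)·D = −4x³ + 4x². Remainder: 6x² − 12x + 6.
Step 6: lead(6x² − 12x + 6) ÷ lead(D) = 6x² ÷ −x = −6x. Subtract (−6x)·D = 6x² − 6x. Remainder: −6x + 6.
Step 7: lead(−6x + 6) ÷ lead(D) = −6x ÷ −x = 6. Subtract (6)·D = −6x + 6. Remainder: 0.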